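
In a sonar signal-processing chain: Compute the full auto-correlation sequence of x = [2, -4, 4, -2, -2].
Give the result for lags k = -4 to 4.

r_xx[k] = sum_m x[m]*x[m+k], indexed from 0, for k = -4 to 4:
  r_xx[-4] = x[4]*x[0] = -4
  r_xx[-3] = x[3]*x[0] + x[4]*x[1] = 4
  r_xx[-2] = x[2]*x[0] + x[3]*x[1] + x[4]*x[2] = 8
  r_xx[-1] = x[1]*x[0] + x[2]*x[1] + x[3]*x[2] + x[4]*x[3] = -28
  r_xx[0] = x[0]*x[0] + x[1]*x[1] + x[2]*x[2] + x[3]*x[3] + x[4]*x[4] = 44
  r_xx[1] = x[0]*x[1] + x[1]*x[2] + x[2]*x[3] + x[3]*x[4] = -28
  r_xx[2] = x[0]*x[2] + x[1]*x[3] + x[2]*x[4] = 8
  r_xx[3] = x[0]*x[3] + x[1]*x[4] = 4
  r_xx[4] = x[0]*x[4] = -4
r_xx = [-4, 4, 8, -28, 44, -28, 8, 4, -4]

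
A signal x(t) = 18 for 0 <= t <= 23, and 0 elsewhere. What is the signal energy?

Energy = integral of |x(t)|^2 dt over the signal duration
= 18^2 * 23 = 324 * 23 = 7452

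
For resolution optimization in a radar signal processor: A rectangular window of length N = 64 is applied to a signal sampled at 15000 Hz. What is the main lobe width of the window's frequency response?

For a rectangular window of length N,
the main lobe width in frequency is 2*f_s/N.
= 2*15000/64 = 1875/4 Hz
This determines the minimum frequency separation for resolving two sinusoids.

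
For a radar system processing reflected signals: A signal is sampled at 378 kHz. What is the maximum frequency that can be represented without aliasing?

The maximum frequency that can be represented without aliasing
is the Nyquist frequency: f_max = f_s / 2 = 378 kHz / 2 = 189 kHz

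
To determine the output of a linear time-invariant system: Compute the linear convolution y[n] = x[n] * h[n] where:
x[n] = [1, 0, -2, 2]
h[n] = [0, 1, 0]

y[n] = sum_k x[k]*h[n-k]. Output length = len(x) + len(h) - 1 = 4 + 3 - 1 = 6.
y[0] = 1*0 = 0
y[1] = 0*0 + 1*1 = 1
y[2] = -2*0 + 0*1 + 1*0 = 0
y[3] = 2*0 + -2*1 + 0*0 = -2
y[4] = 2*1 + -2*0 = 2
y[5] = 2*0 = 0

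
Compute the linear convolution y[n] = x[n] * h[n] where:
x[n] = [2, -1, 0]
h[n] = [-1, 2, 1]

y[n] = sum_k x[k]*h[n-k]. Output length = len(x) + len(h) - 1 = 3 + 3 - 1 = 5.
y[0] = 2*-1 = -2
y[1] = -1*-1 + 2*2 = 5
y[2] = 0*-1 + -1*2 + 2*1 = 0
y[3] = 0*2 + -1*1 = -1
y[4] = 0*1 = 0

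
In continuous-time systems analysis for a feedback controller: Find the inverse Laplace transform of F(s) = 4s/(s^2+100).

Standard pair: s/(s^2+w^2) <-> cos(wt)*u(t)
With k=4, w=10: f(t) = 4*cos(10t)*u(t)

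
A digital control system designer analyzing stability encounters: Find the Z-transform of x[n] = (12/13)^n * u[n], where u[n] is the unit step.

The Z-transform of a^n * u[n] is z/(z-a) for |z| > |a|.
Here a = 12/13, so X(z) = z/(z - (12/13)) = 13z/(13z - 12)
ROC: |z| > 12/13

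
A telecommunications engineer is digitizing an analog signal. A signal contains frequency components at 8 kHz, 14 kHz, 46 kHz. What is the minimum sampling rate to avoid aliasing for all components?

The highest frequency component is f_max = 46 kHz.
Nyquist rate = 2 * f_max = 2 * 46 kHz = 92 kHz.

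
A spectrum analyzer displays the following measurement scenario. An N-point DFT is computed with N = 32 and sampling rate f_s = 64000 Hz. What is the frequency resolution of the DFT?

DFT frequency resolution = f_s / N
= 64000 / 32 = 2000 Hz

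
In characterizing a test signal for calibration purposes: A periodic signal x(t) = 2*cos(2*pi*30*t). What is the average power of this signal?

Average power of A*cos(wt) is A^2/2.
P = 2^2 / 2 = 4/2 = 2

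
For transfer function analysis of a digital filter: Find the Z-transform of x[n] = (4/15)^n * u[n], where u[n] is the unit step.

The Z-transform of a^n * u[n] is z/(z-a) for |z| > |a|.
Here a = 4/15, so X(z) = z/(z - (4/15)) = 15z/(15z - 4)
ROC: |z| > 4/15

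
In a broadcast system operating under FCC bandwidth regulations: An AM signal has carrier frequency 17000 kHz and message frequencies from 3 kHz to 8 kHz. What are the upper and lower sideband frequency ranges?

Upper sideband (USB) = fc + [fm_low, fm_high] = 17000 + [3, 8] = [17003, 17008] kHz
Lower sideband (LSB) = fc - [fm_high, fm_low] = 17000 - [8, 3] = [16992, 16997] kHz
Total occupied spectrum: 16992 kHz to 17008 kHz (plus carrier at 17000 kHz)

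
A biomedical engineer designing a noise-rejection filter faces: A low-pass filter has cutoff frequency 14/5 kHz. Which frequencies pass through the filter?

A low-pass filter passes all frequencies below the cutoff frequency 14/5 kHz and attenuates higher frequencies.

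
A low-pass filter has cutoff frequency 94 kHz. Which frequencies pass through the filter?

A low-pass filter passes all frequencies below the cutoff frequency 94 kHz and attenuates higher frequencies.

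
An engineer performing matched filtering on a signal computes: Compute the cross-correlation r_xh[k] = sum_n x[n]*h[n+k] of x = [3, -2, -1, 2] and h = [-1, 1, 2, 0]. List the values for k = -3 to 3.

Both sequences indexed from 0 and zero outside their support.
Lags with overlap: k = -3 to 3.
  r_xh[-3] = x[3]*h[0] = -2
  r_xh[-2] = x[2]*h[0] + x[3]*h[1] = 3
  r_xh[-1] = x[1]*h[0] + x[2]*h[1] + x[3]*h[2] = 5
  r_xh[0] = x[0]*h[0] + x[1]*h[1] + x[2]*h[2] + x[3]*h[3] = -7
  r_xh[1] = x[0]*h[1] + x[1]*h[2] + x[2]*h[3] = -1
  r_xh[2] = x[0]*h[2] + x[1]*h[3] = 6
  r_xh[3] = x[0]*h[3] = 0
r_xh = [-2, 3, 5, -7, -1, 6, 0] (for k = -3, ..., 3)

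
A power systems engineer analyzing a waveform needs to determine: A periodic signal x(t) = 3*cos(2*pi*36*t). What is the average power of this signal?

Average power of A*cos(wt) is A^2/2.
P = 3^2 / 2 = 9/2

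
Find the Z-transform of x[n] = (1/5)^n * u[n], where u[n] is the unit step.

The Z-transform of a^n * u[n] is z/(z-a) for |z| > |a|.
Here a = 1/5, so X(z) = z/(z - (1/5)) = 5z/(5z - 1)
ROC: |z| > 1/5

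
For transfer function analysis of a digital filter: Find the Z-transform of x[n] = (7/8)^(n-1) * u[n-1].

Time-shifting property: if X(z) = Z{x[n]}, then Z{x[n-d]} = z^(-d) * X(z)
X(z) = z/(z - 7/8) for x[n] = (7/8)^n * u[n]
Z{x[n-1]} = z^(-1) * z/(z - 7/8) = 1/(z - 7/8)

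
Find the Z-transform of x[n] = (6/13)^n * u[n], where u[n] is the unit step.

The Z-transform of a^n * u[n] is z/(z-a) for |z| > |a|.
Here a = 6/13, so X(z) = z/(z - (6/13)) = 13z/(13z - 6)
ROC: |z| > 6/13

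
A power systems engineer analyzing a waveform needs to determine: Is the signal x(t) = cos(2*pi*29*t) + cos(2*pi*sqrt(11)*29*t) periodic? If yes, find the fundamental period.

f1 = 29 Hz, f2 = 29*sqrt(11) Hz
Ratio f2/f1 = sqrt(11), which is irrational.
Since the frequency ratio is irrational, no common period exists.
The signal is not periodic.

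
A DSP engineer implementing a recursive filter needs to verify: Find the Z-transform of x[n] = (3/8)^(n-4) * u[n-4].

Time-shifting property: if X(z) = Z{x[n]}, then Z{x[n-d]} = z^(-d) * X(z)
X(z) = z/(z - 3/8) for x[n] = (3/8)^n * u[n]
Z{x[n-4]} = z^(-4) * z/(z - 3/8) = z^(-3)/(z - 3/8)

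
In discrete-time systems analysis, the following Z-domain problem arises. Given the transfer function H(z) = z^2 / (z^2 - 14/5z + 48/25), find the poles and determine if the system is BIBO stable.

Poles are roots of the denominator: z^2 - 14/5z + 48/25 = 0.
Quadratic formula: z = [-(-14/5) +/- sqrt((-14/5)^2 - 4*(48/25))] / 2
Discriminant = 196/25 - 192/25 = 4/25; sqrt = 2/5.
z = (14/5 +/- 2/5) / 2 => z = 8/5 or z = 6/5.
|p1| = 6/5, |p2| = 8/5.
For BIBO stability, all poles must lie inside the unit circle (|p| < 1).
System is UNSTABLE since at least one |p| >= 1.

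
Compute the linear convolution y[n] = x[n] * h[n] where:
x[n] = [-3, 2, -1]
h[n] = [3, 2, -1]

y[n] = sum_k x[k]*h[n-k]. Output length = len(x) + len(h) - 1 = 3 + 3 - 1 = 5.
y[0] = -3*3 = -9
y[1] = 2*3 + -3*2 = 0
y[2] = -1*3 + 2*2 + -3*-1 = 4
y[3] = -1*2 + 2*-1 = -4
y[4] = -1*-1 = 1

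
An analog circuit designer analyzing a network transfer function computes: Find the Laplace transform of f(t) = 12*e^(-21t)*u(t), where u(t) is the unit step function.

Standard Laplace transform pair:
e^(-at)*u(t) <-> 1/(s+a)
With a = 21: L{12*e^(-21t)*u(t)} = 12/(s+21), ROC: Re(s) > -21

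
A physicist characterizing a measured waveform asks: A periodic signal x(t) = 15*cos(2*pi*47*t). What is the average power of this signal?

Average power of A*cos(wt) is A^2/2.
P = 15^2 / 2 = 225/2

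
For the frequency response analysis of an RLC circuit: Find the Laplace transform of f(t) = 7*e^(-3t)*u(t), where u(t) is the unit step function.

Standard Laplace transform pair:
e^(-at)*u(t) <-> 1/(s+a)
With a = 3: L{7*e^(-3t)*u(t)} = 7/(s+3), ROC: Re(s) > -3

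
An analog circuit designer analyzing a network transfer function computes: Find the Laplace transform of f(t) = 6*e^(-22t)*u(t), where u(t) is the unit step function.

Standard Laplace transform pair:
e^(-at)*u(t) <-> 1/(s+a)
With a = 22: L{6*e^(-22t)*u(t)} = 6/(s+22), ROC: Re(s) > -22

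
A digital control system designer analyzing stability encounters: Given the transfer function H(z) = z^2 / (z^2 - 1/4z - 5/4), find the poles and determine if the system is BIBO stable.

Poles are roots of the denominator: z^2 - 1/4z - 5/4 = 0.
Quadratic formula: z = [-(-1/4) +/- sqrt((-1/4)^2 - 4*(-5/4))] / 2
Discriminant = 1/16 + 5 = 81/16; sqrt = 9/4.
z = (1/4 +/- 9/4) / 2 => z = 5/4 or z = -1.
|p1| = 5/4, |p2| = 1.
For BIBO stability, all poles must lie inside the unit circle (|p| < 1).
System is UNSTABLE since at least one |p| >= 1.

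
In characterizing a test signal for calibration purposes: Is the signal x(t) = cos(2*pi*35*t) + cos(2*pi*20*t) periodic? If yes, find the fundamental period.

f1 = 35 Hz, f2 = 20 Hz
Period T1 = 1/35, T2 = 1/20
Ratio T1/T2 = 20/35, which is rational.
The signal is periodic with fundamental period T = 1/GCD(35,20) = 1/5 s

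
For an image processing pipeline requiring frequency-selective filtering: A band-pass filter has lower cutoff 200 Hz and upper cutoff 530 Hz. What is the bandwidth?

Bandwidth = f_high - f_low
= 530 Hz - 200 Hz = 330 Hz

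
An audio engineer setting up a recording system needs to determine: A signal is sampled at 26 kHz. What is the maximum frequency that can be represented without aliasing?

The maximum frequency that can be represented without aliasing
is the Nyquist frequency: f_max = f_s / 2 = 26 kHz / 2 = 13 kHz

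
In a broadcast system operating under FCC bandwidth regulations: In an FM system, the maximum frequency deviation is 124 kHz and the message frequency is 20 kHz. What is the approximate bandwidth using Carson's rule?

Carson's rule: BW = 2*(delta_f + f_m)
= 2*(124 + 20) kHz = 288 kHz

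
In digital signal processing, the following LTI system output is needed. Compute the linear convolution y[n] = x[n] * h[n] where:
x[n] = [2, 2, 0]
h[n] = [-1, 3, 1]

y[n] = sum_k x[k]*h[n-k]. Output length = len(x) + len(h) - 1 = 3 + 3 - 1 = 5.
y[0] = 2*-1 = -2
y[1] = 2*-1 + 2*3 = 4
y[2] = 0*-1 + 2*3 + 2*1 = 8
y[3] = 0*3 + 2*1 = 2
y[4] = 0*1 = 0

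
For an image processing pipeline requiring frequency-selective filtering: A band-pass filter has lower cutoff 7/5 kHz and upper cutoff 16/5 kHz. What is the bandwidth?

Bandwidth = f_high - f_low
= 16/5 kHz - 7/5 kHz = 9/5 kHz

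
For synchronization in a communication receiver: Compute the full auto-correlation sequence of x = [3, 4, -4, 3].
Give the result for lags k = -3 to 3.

r_xx[k] = sum_m x[m]*x[m+k], indexed from 0, for k = -3 to 3:
  r_xx[-3] = x[3]*x[0] = 9
  r_xx[-2] = x[2]*x[0] + x[3]*x[1] = 0
  r_xx[-1] = x[1]*x[0] + x[2]*x[1] + x[3]*x[2] = -16
  r_xx[0] = x[0]*x[0] + x[1]*x[1] + x[2]*x[2] + x[3]*x[3] = 50
  r_xx[1] = x[0]*x[1] + x[1]*x[2] + x[2]*x[3] = -16
  r_xx[2] = x[0]*x[2] + x[1]*x[3] = 0
  r_xx[3] = x[0]*x[3] = 9
r_xx = [9, 0, -16, 50, -16, 0, 9]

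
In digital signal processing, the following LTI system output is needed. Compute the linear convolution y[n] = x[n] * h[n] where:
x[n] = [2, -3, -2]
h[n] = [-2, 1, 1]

y[n] = sum_k x[k]*h[n-k]. Output length = len(x) + len(h) - 1 = 3 + 3 - 1 = 5.
y[0] = 2*-2 = -4
y[1] = -3*-2 + 2*1 = 8
y[2] = -2*-2 + -3*1 + 2*1 = 3
y[3] = -2*1 + -3*1 = -5
y[4] = -2*1 = -2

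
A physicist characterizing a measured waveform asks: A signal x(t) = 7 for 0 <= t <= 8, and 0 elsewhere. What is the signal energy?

Energy = integral of |x(t)|^2 dt over the signal duration
= 7^2 * 8 = 49 * 8 = 392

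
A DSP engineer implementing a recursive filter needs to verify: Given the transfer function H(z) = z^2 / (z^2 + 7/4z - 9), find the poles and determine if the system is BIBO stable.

Poles are roots of the denominator: z^2 + 7/4z - 9 = 0.
Quadratic formula: z = [-(7/4) +/- sqrt((7/4)^2 - 4*(-9))] / 2
Discriminant = 49/16 + 36 = 625/16; sqrt = 25/4.
z = (-7/4 +/- 25/4) / 2 => z = 9/4 or z = -4.
|p1| = 4, |p2| = 9/4.
For BIBO stability, all poles must lie inside the unit circle (|p| < 1).
System is UNSTABLE since at least one |p| >= 1.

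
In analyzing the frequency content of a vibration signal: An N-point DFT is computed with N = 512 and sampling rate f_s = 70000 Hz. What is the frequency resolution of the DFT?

DFT frequency resolution = f_s / N
= 70000 / 512 = 4375/32 Hz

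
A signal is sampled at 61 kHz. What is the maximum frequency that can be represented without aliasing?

The maximum frequency that can be represented without aliasing
is the Nyquist frequency: f_max = f_s / 2 = 61 kHz / 2 = 61/2 kHz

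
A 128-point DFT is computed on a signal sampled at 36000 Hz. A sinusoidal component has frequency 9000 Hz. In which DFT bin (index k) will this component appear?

DFT frequency resolution = f_s/N = 36000/128 = 1125/4 Hz
Bin index k = f_signal / resolution = 9000 / 1125/4 = 32
The signal frequency 9000 Hz falls in DFT bin k = 32.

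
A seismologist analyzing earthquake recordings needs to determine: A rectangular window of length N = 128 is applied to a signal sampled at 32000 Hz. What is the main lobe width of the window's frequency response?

For a rectangular window of length N,
the main lobe width in frequency is 2*f_s/N.
= 2*32000/128 = 500 Hz
This determines the minimum frequency separation for resolving two sinusoids.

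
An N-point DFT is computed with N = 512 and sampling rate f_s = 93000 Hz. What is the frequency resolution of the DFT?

DFT frequency resolution = f_s / N
= 93000 / 512 = 11625/64 Hz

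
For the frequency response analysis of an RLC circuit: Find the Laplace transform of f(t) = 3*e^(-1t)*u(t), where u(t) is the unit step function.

Standard Laplace transform pair:
e^(-at)*u(t) <-> 1/(s+a)
With a = 1: L{3*e^(-1t)*u(t)} = 3/(s+1), ROC: Re(s) > -1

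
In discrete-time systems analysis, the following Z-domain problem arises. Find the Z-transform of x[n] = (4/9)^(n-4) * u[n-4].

Time-shifting property: if X(z) = Z{x[n]}, then Z{x[n-d]} = z^(-d) * X(z)
X(z) = z/(z - 4/9) for x[n] = (4/9)^n * u[n]
Z{x[n-4]} = z^(-4) * z/(z - 4/9) = z^(-3)/(z - 4/9)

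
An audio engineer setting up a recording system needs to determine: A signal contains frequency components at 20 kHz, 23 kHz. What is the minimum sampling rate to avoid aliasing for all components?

The highest frequency component is f_max = 23 kHz.
Nyquist rate = 2 * f_max = 2 * 23 kHz = 46 kHz.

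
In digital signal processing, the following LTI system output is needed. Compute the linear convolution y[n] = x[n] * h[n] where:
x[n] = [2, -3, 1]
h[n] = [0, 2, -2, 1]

y[n] = sum_k x[k]*h[n-k]. Output length = len(x) + len(h) - 1 = 3 + 4 - 1 = 6.
y[0] = 2*0 = 0
y[1] = -3*0 + 2*2 = 4
y[2] = 1*0 + -3*2 + 2*-2 = -10
y[3] = 1*2 + -3*-2 + 2*1 = 10
y[4] = 1*-2 + -3*1 = -5
y[5] = 1*1 = 1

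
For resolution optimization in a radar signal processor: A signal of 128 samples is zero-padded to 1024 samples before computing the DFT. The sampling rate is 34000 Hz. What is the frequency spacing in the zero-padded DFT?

Original DFT: N = 128, resolution = f_s/N = 34000/128 = 2125/8 Hz
Zero-padded DFT: N = 1024, resolution = f_s/N = 34000/1024 = 2125/64 Hz
Zero-padding interpolates the spectrum (finer frequency grid)
but does NOT improve the true spectral resolution (ability to resolve close frequencies).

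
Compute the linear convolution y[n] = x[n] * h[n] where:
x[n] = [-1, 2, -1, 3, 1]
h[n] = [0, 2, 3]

y[n] = sum_k x[k]*h[n-k]. Output length = len(x) + len(h) - 1 = 5 + 3 - 1 = 7.
y[0] = -1*0 = 0
y[1] = 2*0 + -1*2 = -2
y[2] = -1*0 + 2*2 + -1*3 = 1
y[3] = 3*0 + -1*2 + 2*3 = 4
y[4] = 1*0 + 3*2 + -1*3 = 3
y[5] = 1*2 + 3*3 = 11
y[6] = 1*3 = 3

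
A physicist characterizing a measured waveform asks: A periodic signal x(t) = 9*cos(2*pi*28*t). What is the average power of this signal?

Average power of A*cos(wt) is A^2/2.
P = 9^2 / 2 = 81/2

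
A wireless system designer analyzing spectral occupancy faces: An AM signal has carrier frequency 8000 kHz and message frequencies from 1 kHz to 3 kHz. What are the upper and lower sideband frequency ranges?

Upper sideband (USB) = fc + [fm_low, fm_high] = 8000 + [1, 3] = [8001, 8003] kHz
Lower sideband (LSB) = fc - [fm_high, fm_low] = 8000 - [3, 1] = [7997, 7999] kHz
Total occupied spectrum: 7997 kHz to 8003 kHz (plus carrier at 8000 kHz)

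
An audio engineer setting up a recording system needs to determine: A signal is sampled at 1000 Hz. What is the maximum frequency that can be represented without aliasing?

The maximum frequency that can be represented without aliasing
is the Nyquist frequency: f_max = f_s / 2 = 1000 Hz / 2 = 500 Hz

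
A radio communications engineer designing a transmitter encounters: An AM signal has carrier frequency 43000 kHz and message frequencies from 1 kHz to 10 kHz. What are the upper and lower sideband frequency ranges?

Upper sideband (USB) = fc + [fm_low, fm_high] = 43000 + [1, 10] = [43001, 43010] kHz
Lower sideband (LSB) = fc - [fm_high, fm_low] = 43000 - [10, 1] = [42990, 42999] kHz
Total occupied spectrum: 42990 kHz to 43010 kHz (plus carrier at 43000 kHz)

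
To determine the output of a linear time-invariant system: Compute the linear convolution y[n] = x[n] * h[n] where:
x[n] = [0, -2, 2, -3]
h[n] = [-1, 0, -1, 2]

y[n] = sum_k x[k]*h[n-k]. Output length = len(x) + len(h) - 1 = 4 + 4 - 1 = 7.
y[0] = 0*-1 = 0
y[1] = -2*-1 + 0*0 = 2
y[2] = 2*-1 + -2*0 + 0*-1 = -2
y[3] = -3*-1 + 2*0 + -2*-1 + 0*2 = 5
y[4] = -3*0 + 2*-1 + -2*2 = -6
y[5] = -3*-1 + 2*2 = 7
y[6] = -3*2 = -6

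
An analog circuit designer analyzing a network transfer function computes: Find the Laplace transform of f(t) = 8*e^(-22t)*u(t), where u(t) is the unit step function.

Standard Laplace transform pair:
e^(-at)*u(t) <-> 1/(s+a)
With a = 22: L{8*e^(-22t)*u(t)} = 8/(s+22), ROC: Re(s) > -22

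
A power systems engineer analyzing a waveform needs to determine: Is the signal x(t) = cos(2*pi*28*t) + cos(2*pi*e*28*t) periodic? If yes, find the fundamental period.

f1 = 28 Hz, f2 = 28*e Hz
Ratio f2/f1 = e, which is irrational.
Since the frequency ratio is irrational, no common period exists.
The signal is not periodic.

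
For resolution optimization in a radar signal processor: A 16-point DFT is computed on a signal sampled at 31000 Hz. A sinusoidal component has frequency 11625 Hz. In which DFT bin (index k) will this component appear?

DFT frequency resolution = f_s/N = 31000/16 = 3875/2 Hz
Bin index k = f_signal / resolution = 11625 / 3875/2 = 6
The signal frequency 11625 Hz falls in DFT bin k = 6.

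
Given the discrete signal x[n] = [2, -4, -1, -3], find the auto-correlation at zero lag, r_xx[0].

The auto-correlation at zero lag r_xx[0] equals the signal energy.
r_xx[0] = sum of x[n]^2 = 2^2 + (-4)^2 + (-1)^2 + (-3)^2
= 4 + 16 + 1 + 9 = 30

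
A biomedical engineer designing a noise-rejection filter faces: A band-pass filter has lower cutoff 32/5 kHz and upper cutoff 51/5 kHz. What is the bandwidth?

Bandwidth = f_high - f_low
= 51/5 kHz - 32/5 kHz = 19/5 kHz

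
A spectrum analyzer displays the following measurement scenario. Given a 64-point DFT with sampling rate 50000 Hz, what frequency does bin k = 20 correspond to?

The frequency of DFT bin k is: f_k = k * f_s / N
f_20 = 20 * 50000 / 64 = 15625 Hz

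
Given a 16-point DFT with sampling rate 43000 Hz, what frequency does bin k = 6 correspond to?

The frequency of DFT bin k is: f_k = k * f_s / N
f_6 = 6 * 43000 / 16 = 16125 Hz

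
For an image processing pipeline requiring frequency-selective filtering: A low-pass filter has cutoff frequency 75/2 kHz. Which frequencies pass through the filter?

A low-pass filter passes all frequencies below the cutoff frequency 75/2 kHz and attenuates higher frequencies.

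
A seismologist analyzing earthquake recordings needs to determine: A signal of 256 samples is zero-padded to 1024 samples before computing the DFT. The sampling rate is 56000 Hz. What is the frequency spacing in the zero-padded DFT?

Original DFT: N = 256, resolution = f_s/N = 56000/256 = 875/4 Hz
Zero-padded DFT: N = 1024, resolution = f_s/N = 56000/1024 = 875/16 Hz
Zero-padding interpolates the spectrum (finer frequency grid)
but does NOT improve the true spectral resolution (ability to resolve close frequencies).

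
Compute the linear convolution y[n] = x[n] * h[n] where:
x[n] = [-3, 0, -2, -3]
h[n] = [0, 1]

y[n] = sum_k x[k]*h[n-k]. Output length = len(x) + len(h) - 1 = 4 + 2 - 1 = 5.
y[0] = -3*0 = 0
y[1] = 0*0 + -3*1 = -3
y[2] = -2*0 + 0*1 = 0
y[3] = -3*0 + -2*1 = -2
y[4] = -3*1 = -3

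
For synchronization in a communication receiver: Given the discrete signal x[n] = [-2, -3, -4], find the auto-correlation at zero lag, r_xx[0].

The auto-correlation at zero lag r_xx[0] equals the signal energy.
r_xx[0] = sum of x[n]^2 = (-2)^2 + (-3)^2 + (-4)^2
= 4 + 9 + 16 = 29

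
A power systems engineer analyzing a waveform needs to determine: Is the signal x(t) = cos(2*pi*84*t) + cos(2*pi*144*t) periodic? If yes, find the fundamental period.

f1 = 84 Hz, f2 = 144 Hz
Period T1 = 1/84, T2 = 1/144
Ratio T1/T2 = 144/84, which is rational.
The signal is periodic with fundamental period T = 1/GCD(84,144) = 1/12 s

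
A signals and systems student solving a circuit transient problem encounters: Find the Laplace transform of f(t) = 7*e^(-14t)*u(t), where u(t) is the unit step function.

Standard Laplace transform pair:
e^(-at)*u(t) <-> 1/(s+a)
With a = 14: L{7*e^(-14t)*u(t)} = 7/(s+14), ROC: Re(s) > -14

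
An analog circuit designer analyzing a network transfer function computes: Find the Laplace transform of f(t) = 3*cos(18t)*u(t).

Standard pair: cos(wt)*u(t) <-> s/(s^2+w^2)
With w = 18: L{3*cos(18t)*u(t)} = 3s/(s^2+324)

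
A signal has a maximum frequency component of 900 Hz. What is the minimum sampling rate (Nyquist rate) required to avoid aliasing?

By the Nyquist-Shannon sampling theorem,
the minimum sampling rate (Nyquist rate) must be at least 2 * f_max.
Nyquist rate = 2 * 900 Hz = 1800 Hz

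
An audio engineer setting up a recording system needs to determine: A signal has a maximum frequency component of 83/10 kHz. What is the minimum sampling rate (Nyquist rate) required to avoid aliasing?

By the Nyquist-Shannon sampling theorem,
the minimum sampling rate (Nyquist rate) must be at least 2 * f_max.
Nyquist rate = 2 * 83/10 kHz = 83/5 kHz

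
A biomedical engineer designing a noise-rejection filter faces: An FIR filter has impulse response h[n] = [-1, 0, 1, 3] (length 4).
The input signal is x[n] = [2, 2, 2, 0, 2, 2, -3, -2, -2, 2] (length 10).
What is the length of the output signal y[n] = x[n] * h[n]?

For linear convolution, the output length is:
len(y) = len(x) + len(h) - 1 = 10 + 4 - 1 = 13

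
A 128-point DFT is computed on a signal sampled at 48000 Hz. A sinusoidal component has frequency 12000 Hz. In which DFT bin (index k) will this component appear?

DFT frequency resolution = f_s/N = 48000/128 = 375 Hz
Bin index k = f_signal / resolution = 12000 / 375 = 32
The signal frequency 12000 Hz falls in DFT bin k = 32.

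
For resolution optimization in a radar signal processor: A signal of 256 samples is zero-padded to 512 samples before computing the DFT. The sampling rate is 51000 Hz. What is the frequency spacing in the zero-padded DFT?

Original DFT: N = 256, resolution = f_s/N = 51000/256 = 6375/32 Hz
Zero-padded DFT: N = 512, resolution = f_s/N = 51000/512 = 6375/64 Hz
Zero-padding interpolates the spectrum (finer frequency grid)
but does NOT improve the true spectral resolution (ability to resolve close frequencies).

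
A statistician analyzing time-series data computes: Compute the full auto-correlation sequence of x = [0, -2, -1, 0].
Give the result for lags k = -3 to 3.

r_xx[k] = sum_m x[m]*x[m+k], indexed from 0, for k = -3 to 3:
  r_xx[-3] = x[3]*x[0] = 0
  r_xx[-2] = x[2]*x[0] + x[3]*x[1] = 0
  r_xx[-1] = x[1]*x[0] + x[2]*x[1] + x[3]*x[2] = 2
  r_xx[0] = x[0]*x[0] + x[1]*x[1] + x[2]*x[2] + x[3]*x[3] = 5
  r_xx[1] = x[0]*x[1] + x[1]*x[2] + x[2]*x[3] = 2
  r_xx[2] = x[0]*x[2] + x[1]*x[3] = 0
  r_xx[3] = x[0]*x[3] = 0
r_xx = [0, 0, 2, 5, 2, 0, 0]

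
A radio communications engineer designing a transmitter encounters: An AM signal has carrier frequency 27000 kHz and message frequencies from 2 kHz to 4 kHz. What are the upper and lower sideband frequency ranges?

Upper sideband (USB) = fc + [fm_low, fm_high] = 27000 + [2, 4] = [27002, 27004] kHz
Lower sideband (LSB) = fc - [fm_high, fm_low] = 27000 - [4, 2] = [26996, 26998] kHz
Total occupied spectrum: 26996 kHz to 27004 kHz (plus carrier at 27000 kHz)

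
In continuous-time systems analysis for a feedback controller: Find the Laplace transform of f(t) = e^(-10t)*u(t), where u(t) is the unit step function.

Standard Laplace transform pair:
e^(-at)*u(t) <-> 1/(s+a)
With a = 10: L{e^(-10t)*u(t)} = 1/(s+10), ROC: Re(s) > -10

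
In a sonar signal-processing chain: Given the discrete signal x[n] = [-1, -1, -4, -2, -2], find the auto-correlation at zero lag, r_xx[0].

The auto-correlation at zero lag r_xx[0] equals the signal energy.
r_xx[0] = sum of x[n]^2 = (-1)^2 + (-1)^2 + (-4)^2 + (-2)^2 + (-2)^2
= 1 + 1 + 16 + 4 + 4 = 26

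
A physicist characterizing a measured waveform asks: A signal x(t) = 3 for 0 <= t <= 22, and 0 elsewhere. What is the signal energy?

Energy = integral of |x(t)|^2 dt over the signal duration
= 3^2 * 22 = 9 * 22 = 198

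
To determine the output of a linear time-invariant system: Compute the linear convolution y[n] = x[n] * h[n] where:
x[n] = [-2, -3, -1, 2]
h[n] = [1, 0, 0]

y[n] = sum_k x[k]*h[n-k]. Output length = len(x) + len(h) - 1 = 4 + 3 - 1 = 6.
y[0] = -2*1 = -2
y[1] = -3*1 + -2*0 = -3
y[2] = -1*1 + -3*0 + -2*0 = -1
y[3] = 2*1 + -1*0 + -3*0 = 2
y[4] = 2*0 + -1*0 = 0
y[5] = 2*0 = 0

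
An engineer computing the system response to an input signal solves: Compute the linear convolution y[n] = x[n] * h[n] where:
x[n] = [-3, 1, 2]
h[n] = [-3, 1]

y[n] = sum_k x[k]*h[n-k]. Output length = len(x) + len(h) - 1 = 3 + 2 - 1 = 4.
y[0] = -3*-3 = 9
y[1] = 1*-3 + -3*1 = -6
y[2] = 2*-3 + 1*1 = -5
y[3] = 2*1 = 2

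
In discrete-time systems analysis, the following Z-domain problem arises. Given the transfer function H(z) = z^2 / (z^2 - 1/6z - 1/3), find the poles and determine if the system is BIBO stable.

Poles are roots of the denominator: z^2 - 1/6z - 1/3 = 0.
Quadratic formula: z = [-(-1/6) +/- sqrt((-1/6)^2 - 4*(-1/3))] / 2
Discriminant = 1/36 + 4/3 = 49/36; sqrt = 7/6.
z = (1/6 +/- 7/6) / 2 => z = 2/3 or z = -1/2.
|p1| = 2/3, |p2| = 1/2.
For BIBO stability, all poles must lie inside the unit circle (|p| < 1).
System is STABLE since both |p| < 1.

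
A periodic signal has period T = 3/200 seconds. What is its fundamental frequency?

The fundamental frequency is the reciprocal of the period.
f = 1/T = 1/(3/200) = 200/3 Hz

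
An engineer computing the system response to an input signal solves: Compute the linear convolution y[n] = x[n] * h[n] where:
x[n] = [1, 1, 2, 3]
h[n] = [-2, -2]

y[n] = sum_k x[k]*h[n-k]. Output length = len(x) + len(h) - 1 = 4 + 2 - 1 = 5.
y[0] = 1*-2 = -2
y[1] = 1*-2 + 1*-2 = -4
y[2] = 2*-2 + 1*-2 = -6
y[3] = 3*-2 + 2*-2 = -10
y[4] = 3*-2 = -6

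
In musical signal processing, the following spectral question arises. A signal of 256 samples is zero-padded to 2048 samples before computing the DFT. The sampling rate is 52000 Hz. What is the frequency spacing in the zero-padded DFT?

Original DFT: N = 256, resolution = f_s/N = 52000/256 = 1625/8 Hz
Zero-padded DFT: N = 2048, resolution = f_s/N = 52000/2048 = 1625/64 Hz
Zero-padding interpolates the spectrum (finer frequency grid)
but does NOT improve the true spectral resolution (ability to resolve close frequencies).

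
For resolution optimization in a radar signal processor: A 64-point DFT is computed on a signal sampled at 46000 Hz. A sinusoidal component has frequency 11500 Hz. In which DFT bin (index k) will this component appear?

DFT frequency resolution = f_s/N = 46000/64 = 2875/4 Hz
Bin index k = f_signal / resolution = 11500 / 2875/4 = 16
The signal frequency 11500 Hz falls in DFT bin k = 16.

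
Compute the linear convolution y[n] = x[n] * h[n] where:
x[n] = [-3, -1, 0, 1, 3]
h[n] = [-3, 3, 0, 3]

y[n] = sum_k x[k]*h[n-k]. Output length = len(x) + len(h) - 1 = 5 + 4 - 1 = 8.
y[0] = -3*-3 = 9
y[1] = -1*-3 + -3*3 = -6
y[2] = 0*-3 + -1*3 + -3*0 = -3
y[3] = 1*-3 + 0*3 + -1*0 + -3*3 = -12
y[4] = 3*-3 + 1*3 + 0*0 + -1*3 = -9
y[5] = 3*3 + 1*0 + 0*3 = 9
y[6] = 3*0 + 1*3 = 3
y[7] = 3*3 = 9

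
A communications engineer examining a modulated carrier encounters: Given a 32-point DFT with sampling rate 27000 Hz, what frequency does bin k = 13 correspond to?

The frequency of DFT bin k is: f_k = k * f_s / N
f_13 = 13 * 27000 / 32 = 43875/4 Hz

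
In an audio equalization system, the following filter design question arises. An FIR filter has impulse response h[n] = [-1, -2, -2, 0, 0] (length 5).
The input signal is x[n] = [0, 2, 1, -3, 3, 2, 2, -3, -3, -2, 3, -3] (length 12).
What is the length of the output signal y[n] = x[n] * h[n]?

For linear convolution, the output length is:
len(y) = len(x) + len(h) - 1 = 12 + 5 - 1 = 16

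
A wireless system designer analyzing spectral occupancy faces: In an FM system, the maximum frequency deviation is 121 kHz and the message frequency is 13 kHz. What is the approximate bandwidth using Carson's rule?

Carson's rule: BW = 2*(delta_f + f_m)
= 2*(121 + 13) kHz = 268 kHz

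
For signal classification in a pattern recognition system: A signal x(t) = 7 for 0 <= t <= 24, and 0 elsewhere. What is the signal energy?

Energy = integral of |x(t)|^2 dt over the signal duration
= 7^2 * 24 = 49 * 24 = 1176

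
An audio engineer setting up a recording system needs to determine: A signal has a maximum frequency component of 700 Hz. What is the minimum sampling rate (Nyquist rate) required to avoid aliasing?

By the Nyquist-Shannon sampling theorem,
the minimum sampling rate (Nyquist rate) must be at least 2 * f_max.
Nyquist rate = 2 * 700 Hz = 1400 Hz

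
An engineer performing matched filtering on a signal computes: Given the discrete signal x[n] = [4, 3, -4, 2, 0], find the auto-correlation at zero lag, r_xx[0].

The auto-correlation at zero lag r_xx[0] equals the signal energy.
r_xx[0] = sum of x[n]^2 = 4^2 + 3^2 + (-4)^2 + 2^2 + 0^2
= 16 + 9 + 16 + 4 + 0 = 45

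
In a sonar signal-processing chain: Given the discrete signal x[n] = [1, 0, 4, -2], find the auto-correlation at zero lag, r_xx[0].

The auto-correlation at zero lag r_xx[0] equals the signal energy.
r_xx[0] = sum of x[n]^2 = 1^2 + 0^2 + 4^2 + (-2)^2
= 1 + 0 + 16 + 4 = 21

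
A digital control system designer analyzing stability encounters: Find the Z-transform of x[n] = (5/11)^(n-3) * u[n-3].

Time-shifting property: if X(z) = Z{x[n]}, then Z{x[n-d]} = z^(-d) * X(z)
X(z) = z/(z - 5/11) for x[n] = (5/11)^n * u[n]
Z{x[n-3]} = z^(-3) * z/(z - 5/11) = z^(-2)/(z - 5/11)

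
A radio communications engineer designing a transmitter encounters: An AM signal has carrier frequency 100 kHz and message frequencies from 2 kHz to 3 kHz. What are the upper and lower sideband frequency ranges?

Upper sideband (USB) = fc + [fm_low, fm_high] = 100 + [2, 3] = [102, 103] kHz
Lower sideband (LSB) = fc - [fm_high, fm_low] = 100 - [3, 2] = [97, 98] kHz
Total occupied spectrum: 97 kHz to 103 kHz (plus carrier at 100 kHz)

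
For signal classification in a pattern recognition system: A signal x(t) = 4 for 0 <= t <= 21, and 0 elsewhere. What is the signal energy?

Energy = integral of |x(t)|^2 dt over the signal duration
= 4^2 * 21 = 16 * 21 = 336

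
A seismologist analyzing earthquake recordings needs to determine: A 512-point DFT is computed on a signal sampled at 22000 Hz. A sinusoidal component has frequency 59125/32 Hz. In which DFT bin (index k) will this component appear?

DFT frequency resolution = f_s/N = 22000/512 = 1375/32 Hz
Bin index k = f_signal / resolution = 59125/32 / 1375/32 = 43
The signal frequency 59125/32 Hz falls in DFT bin k = 43.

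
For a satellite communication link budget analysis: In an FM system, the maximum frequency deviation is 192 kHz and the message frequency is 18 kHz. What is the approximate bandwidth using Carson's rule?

Carson's rule: BW = 2*(delta_f + f_m)
= 2*(192 + 18) kHz = 420 kHz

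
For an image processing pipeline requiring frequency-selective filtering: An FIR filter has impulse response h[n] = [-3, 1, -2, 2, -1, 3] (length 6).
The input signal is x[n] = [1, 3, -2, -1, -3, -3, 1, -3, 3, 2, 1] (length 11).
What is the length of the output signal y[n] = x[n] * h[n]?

For linear convolution, the output length is:
len(y) = len(x) + len(h) - 1 = 11 + 6 - 1 = 16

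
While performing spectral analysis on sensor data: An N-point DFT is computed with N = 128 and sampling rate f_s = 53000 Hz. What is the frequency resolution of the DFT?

DFT frequency resolution = f_s / N
= 53000 / 128 = 6625/16 Hz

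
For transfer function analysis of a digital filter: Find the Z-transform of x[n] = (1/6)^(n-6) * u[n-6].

Time-shifting property: if X(z) = Z{x[n]}, then Z{x[n-d]} = z^(-d) * X(z)
X(z) = z/(z - 1/6) for x[n] = (1/6)^n * u[n]
Z{x[n-6]} = z^(-6) * z/(z - 1/6) = z^(-5)/(z - 1/6)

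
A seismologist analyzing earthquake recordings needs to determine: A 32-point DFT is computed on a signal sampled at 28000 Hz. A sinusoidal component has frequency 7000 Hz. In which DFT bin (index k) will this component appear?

DFT frequency resolution = f_s/N = 28000/32 = 875 Hz
Bin index k = f_signal / resolution = 7000 / 875 = 8
The signal frequency 7000 Hz falls in DFT bin k = 8.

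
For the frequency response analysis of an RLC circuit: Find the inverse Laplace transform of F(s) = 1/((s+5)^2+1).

Standard pair: w/((s+a)^2+w^2) <-> e^(-at)*sin(wt)*u(t)
With a=5, w=1: f(t) = e^(-5t)*sin(t)*u(t)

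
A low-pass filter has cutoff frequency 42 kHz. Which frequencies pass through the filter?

A low-pass filter passes all frequencies below the cutoff frequency 42 kHz and attenuates higher frequencies.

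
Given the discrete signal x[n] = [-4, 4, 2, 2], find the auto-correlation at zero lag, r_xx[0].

The auto-correlation at zero lag r_xx[0] equals the signal energy.
r_xx[0] = sum of x[n]^2 = (-4)^2 + 4^2 + 2^2 + 2^2
= 16 + 16 + 4 + 4 = 40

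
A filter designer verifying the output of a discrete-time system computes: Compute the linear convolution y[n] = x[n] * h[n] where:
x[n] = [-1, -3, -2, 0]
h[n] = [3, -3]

y[n] = sum_k x[k]*h[n-k]. Output length = len(x) + len(h) - 1 = 4 + 2 - 1 = 5.
y[0] = -1*3 = -3
y[1] = -3*3 + -1*-3 = -6
y[2] = -2*3 + -3*-3 = 3
y[3] = 0*3 + -2*-3 = 6
y[4] = 0*-3 = 0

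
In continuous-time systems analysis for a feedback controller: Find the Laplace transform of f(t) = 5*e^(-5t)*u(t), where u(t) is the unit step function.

Standard Laplace transform pair:
e^(-at)*u(t) <-> 1/(s+a)
With a = 5: L{5*e^(-5t)*u(t)} = 5/(s+5), ROC: Re(s) > -5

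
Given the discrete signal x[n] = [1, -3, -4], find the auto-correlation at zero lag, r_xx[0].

The auto-correlation at zero lag r_xx[0] equals the signal energy.
r_xx[0] = sum of x[n]^2 = 1^2 + (-3)^2 + (-4)^2
= 1 + 9 + 16 = 26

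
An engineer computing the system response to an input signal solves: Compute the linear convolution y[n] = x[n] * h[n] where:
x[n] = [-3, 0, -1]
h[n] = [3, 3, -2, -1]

y[n] = sum_k x[k]*h[n-k]. Output length = len(x) + len(h) - 1 = 3 + 4 - 1 = 6.
y[0] = -3*3 = -9
y[1] = 0*3 + -3*3 = -9
y[2] = -1*3 + 0*3 + -3*-2 = 3
y[3] = -1*3 + 0*-2 + -3*-1 = 0
y[4] = -1*-2 + 0*-1 = 2
y[5] = -1*-1 = 1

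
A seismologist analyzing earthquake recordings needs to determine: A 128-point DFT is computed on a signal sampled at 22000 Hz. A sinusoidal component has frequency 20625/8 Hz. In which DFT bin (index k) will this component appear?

DFT frequency resolution = f_s/N = 22000/128 = 1375/8 Hz
Bin index k = f_signal / resolution = 20625/8 / 1375/8 = 15
The signal frequency 20625/8 Hz falls in DFT bin k = 15.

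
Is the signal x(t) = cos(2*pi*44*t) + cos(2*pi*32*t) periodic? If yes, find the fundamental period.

f1 = 44 Hz, f2 = 32 Hz
Period T1 = 1/44, T2 = 1/32
Ratio T1/T2 = 32/44, which is rational.
The signal is periodic with fundamental period T = 1/GCD(44,32) = 1/4 s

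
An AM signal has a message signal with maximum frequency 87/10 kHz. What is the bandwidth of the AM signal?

In AM (double-sideband), the bandwidth is twice the message frequency.
BW = 2 * f_m = 2 * 87/10 kHz = 87/5 kHz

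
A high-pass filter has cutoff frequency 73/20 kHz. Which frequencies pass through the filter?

A high-pass filter passes all frequencies above the cutoff frequency 73/20 kHz and attenuates lower frequencies.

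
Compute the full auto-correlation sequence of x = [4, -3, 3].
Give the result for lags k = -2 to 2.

r_xx[k] = sum_m x[m]*x[m+k], indexed from 0, for k = -2 to 2:
  r_xx[-2] = x[2]*x[0] = 12
  r_xx[-1] = x[1]*x[0] + x[2]*x[1] = -21
  r_xx[0] = x[0]*x[0] + x[1]*x[1] + x[2]*x[2] = 34
  r_xx[1] = x[0]*x[1] + x[1]*x[2] = -21
  r_xx[2] = x[0]*x[2] = 12
r_xx = [12, -21, 34, -21, 12]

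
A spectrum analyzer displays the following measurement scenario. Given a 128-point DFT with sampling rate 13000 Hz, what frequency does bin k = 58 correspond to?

The frequency of DFT bin k is: f_k = k * f_s / N
f_58 = 58 * 13000 / 128 = 47125/8 Hz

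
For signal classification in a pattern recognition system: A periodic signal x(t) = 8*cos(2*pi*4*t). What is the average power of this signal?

Average power of A*cos(wt) is A^2/2.
P = 8^2 / 2 = 64/2 = 32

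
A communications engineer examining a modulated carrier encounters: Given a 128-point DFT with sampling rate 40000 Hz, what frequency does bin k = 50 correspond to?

The frequency of DFT bin k is: f_k = k * f_s / N
f_50 = 50 * 40000 / 128 = 15625 Hz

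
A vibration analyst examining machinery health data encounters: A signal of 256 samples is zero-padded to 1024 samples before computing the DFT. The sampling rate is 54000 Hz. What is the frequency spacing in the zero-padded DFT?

Original DFT: N = 256, resolution = f_s/N = 54000/256 = 3375/16 Hz
Zero-padded DFT: N = 1024, resolution = f_s/N = 54000/1024 = 3375/64 Hz
Zero-padding interpolates the spectrum (finer frequency grid)
but does NOT improve the true spectral resolution (ability to resolve close frequencies).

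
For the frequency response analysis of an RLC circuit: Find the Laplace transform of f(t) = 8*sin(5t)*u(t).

Standard pair: sin(wt)*u(t) <-> w/(s^2+w^2)
With w = 5: L{8*sin(5t)*u(t)} = 40/(s^2+25)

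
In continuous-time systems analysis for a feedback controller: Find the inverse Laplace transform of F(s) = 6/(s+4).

Standard pair: k/(s+a) <-> k*e^(-at)*u(t)
With k=6, a=4: f(t) = 6*e^(-4t)*u(t)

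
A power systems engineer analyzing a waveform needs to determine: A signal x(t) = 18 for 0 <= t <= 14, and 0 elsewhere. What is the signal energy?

Energy = integral of |x(t)|^2 dt over the signal duration
= 18^2 * 14 = 324 * 14 = 4536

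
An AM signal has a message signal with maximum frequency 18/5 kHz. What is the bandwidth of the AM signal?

In AM (double-sideband), the bandwidth is twice the message frequency.
BW = 2 * f_m = 2 * 18/5 kHz = 36/5 kHz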